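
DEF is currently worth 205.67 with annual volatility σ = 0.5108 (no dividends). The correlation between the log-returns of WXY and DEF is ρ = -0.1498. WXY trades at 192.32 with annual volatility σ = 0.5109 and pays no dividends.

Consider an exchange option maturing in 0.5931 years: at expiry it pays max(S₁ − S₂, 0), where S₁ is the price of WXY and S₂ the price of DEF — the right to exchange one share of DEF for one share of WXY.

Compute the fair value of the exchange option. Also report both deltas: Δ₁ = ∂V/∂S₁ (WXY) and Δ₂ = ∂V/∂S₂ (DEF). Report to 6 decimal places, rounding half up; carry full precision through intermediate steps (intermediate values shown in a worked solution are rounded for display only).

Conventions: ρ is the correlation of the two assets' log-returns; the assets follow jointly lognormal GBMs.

σ_eff = √(σ₁² + σ₂² − 2ρσ₁σ₂) = √(0.5109² + 0.5108² − 2·-0.1498·0.5109·0.5108) = 0.774675
d₁ = (ln(S₁/S₂) + (q₂ − q₁ + σ_eff²/2)T) / (σ_eff√T) = (ln(192.32/205.67) + (0.0 − 0.0 + 0.300061)·0.5931) / 0.596600 = 0.185809
d₂ = d₁ − σ_eff√T = 0.185809 − 0.596600 = -0.410791
N(d₁) = 0.573703,  N(d₂) = 0.340613
V = S₁·e^{−q₁T}·N(d₁) − S₂·e^{−q₂T}·N(d₂) = 110.334507 − 70.053826 = 40.280681
Key observation: the rate r is irrelevant here: denominating values in DEF turns the exchange into a ratio option on S₁/S₂, and discounting at r drops out.
Δ₁ = e^{−q₁T}·N(d₁) = 0.573703;  Δ₂ = −e^{−q₂T}·N(d₂) = -0.340613

exchange price = 40.280681
Δ1 = 0.573703
Δ2 = -0.340613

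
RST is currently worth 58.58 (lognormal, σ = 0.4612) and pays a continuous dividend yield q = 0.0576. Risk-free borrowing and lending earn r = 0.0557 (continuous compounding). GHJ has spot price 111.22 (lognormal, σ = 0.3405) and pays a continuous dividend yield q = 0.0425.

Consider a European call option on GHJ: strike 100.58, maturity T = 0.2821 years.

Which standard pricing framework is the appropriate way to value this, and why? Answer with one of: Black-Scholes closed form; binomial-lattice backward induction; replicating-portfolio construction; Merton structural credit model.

Key observation: everything needed for the exact continuous-time valuation of the European call on GHJ (strike 100.58) is given, and no feature rules the closed form out.

framework: Black-Scholes closed form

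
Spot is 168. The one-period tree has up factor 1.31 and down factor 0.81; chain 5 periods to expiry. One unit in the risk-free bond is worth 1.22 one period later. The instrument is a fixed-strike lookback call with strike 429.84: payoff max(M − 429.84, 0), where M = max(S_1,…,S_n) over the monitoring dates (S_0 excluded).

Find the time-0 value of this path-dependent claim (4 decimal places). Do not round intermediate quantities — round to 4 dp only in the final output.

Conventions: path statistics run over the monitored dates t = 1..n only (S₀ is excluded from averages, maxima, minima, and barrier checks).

No-arbitrage gives p* = (R−d)/(u−d) = 0.8200: enumerate every path, weight its payoff by its p*-probability, and discount by R^5.
Enumerate all 2^5 = 32 price paths (U = up ×1.31, D = down ×0.81); each path with k up-moves has probability p*^k·(1−p*)^(5−k).
DDDDD: M=136.0800, payoff=0.0000, prob=0.000189
UDDDD: M=220.0800, payoff=0.0000, prob=0.000861
DUDDD: M=178.2648, payoff=0.0000, prob=0.000861
UUDDD: M=288.3048, payoff=0.0000, prob=0.003921
DDUDD: M=144.3945, payoff=0.0000, prob=0.000861
UDUDD: M=233.5269, payoff=0.0000, prob=0.003921
DUUDD: M=233.5269, payoff=0.0000, prob=0.003921
UUUDD: M=377.6793, payoff=0.0000, prob=0.017864
DDDUD: M=136.0800, payoff=0.0000, prob=0.000861
UDDUD: M=220.0800, payoff=0.0000, prob=0.003921
DUDUD: M=189.1568, payoff=0.0000, prob=0.003921
UUDUD: M=305.9202, payoff=0.0000, prob=0.017864
DDUUD: M=189.1568, payoff=0.0000, prob=0.003921
UDUUD: M=305.9202, payoff=0.0000, prob=0.017864
DUUUD: M=305.9202, payoff=0.0000, prob=0.017864
UUUUD: M=494.7599, payoff=64.9199, prob=0.081382
DDDDU: M=136.0800, payoff=0.0000, prob=0.000861
UDDDU: M=220.0800, payoff=0.0000, prob=0.003921
DUDDU: M=178.2648, payoff=0.0000, prob=0.003921
UUDDU: M=288.3048, payoff=0.0000, prob=0.017864
DDUDU: M=153.2170, payoff=0.0000, prob=0.003921
UDUDU: M=247.7954, payoff=0.0000, prob=0.017864
DUUDU: M=247.7954, payoff=0.0000, prob=0.017864
UUUDU: M=400.7555, payoff=0.0000, prob=0.081382
DDDUU: M=153.2170, payoff=0.0000, prob=0.003921
UDDUU: M=247.7954, payoff=0.0000, prob=0.017864
DUDUU: M=247.7954, payoff=0.0000, prob=0.017864
UUDUU: M=400.7555, payoff=0.0000, prob=0.081382
DDUUU: M=247.7954, payoff=0.0000, prob=0.017864
UDUUU: M=400.7555, payoff=0.0000, prob=0.081382
DUUUU: M=400.7555, payoff=0.0000, prob=0.081382
UUUUU: M=648.1354, payoff=218.2954, prob=0.370740
Price = Σ prob·payoff / R^5 = 86.214115 / 2.702708 = 31.8992

price = 31.8992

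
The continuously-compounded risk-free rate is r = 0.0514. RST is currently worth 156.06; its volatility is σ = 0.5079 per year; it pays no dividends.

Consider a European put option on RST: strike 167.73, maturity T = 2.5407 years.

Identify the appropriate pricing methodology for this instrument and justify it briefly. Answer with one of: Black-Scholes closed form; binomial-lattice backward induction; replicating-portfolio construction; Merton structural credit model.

Key observation: the instrument is a plain European put (strike 167.73) on a lognormal asset; the exact continuous-time formula applies directly.

framework: Black-Scholes closed form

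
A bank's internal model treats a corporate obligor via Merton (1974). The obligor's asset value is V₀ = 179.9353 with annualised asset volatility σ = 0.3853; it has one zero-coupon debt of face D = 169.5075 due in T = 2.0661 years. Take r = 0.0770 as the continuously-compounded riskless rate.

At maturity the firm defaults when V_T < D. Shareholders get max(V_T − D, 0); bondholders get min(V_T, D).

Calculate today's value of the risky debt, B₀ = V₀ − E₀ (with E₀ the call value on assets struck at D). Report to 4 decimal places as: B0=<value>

Work the structural quantities from V₀ = 179.9353 against face 169.5075:
d₁ = [ln(V₀/D) + (r + σ²/2)T] / (σ√T)
   = [ln(179.9353/169.5075) + (0.0770 + 0.5·0.3853²)·2.0661] / (0.3853·√2.0661)
   = [0.059700 + 0.312452] / 0.553828 = 0.671964
d₂ = d₁ − σ√T = 0.671964 − 0.553828 = 0.118137
N(d₁) = 0.749197,  N(d₂) = 0.547020,  e^(−rT) = 0.852920
E₀ = V₀·N(d₁) − D·e^(−rT)·N(d₂)
   = 179.9353·0.749197 − 169.5075·0.852920·0.547020 = 55.720774
B₀ = V₀ − E₀ = 179.9353 − 55.720774 = 124.214526

B0=124.2145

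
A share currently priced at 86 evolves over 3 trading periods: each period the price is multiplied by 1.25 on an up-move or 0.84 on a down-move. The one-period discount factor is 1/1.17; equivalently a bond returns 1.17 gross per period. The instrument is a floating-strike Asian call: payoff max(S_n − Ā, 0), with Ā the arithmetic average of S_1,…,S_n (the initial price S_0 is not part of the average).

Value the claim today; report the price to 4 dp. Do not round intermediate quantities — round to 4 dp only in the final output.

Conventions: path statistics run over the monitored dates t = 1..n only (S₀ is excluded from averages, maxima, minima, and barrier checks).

price = 12.7257

With p* = (R−d)/(u−d) = 0.8049, sum probability × payoff across the paths and divide by R^3.
Enumerate all 2^3 = 8 price paths (U = up ×1.25, D = down ×0.84); each path with k up-moves has probability p*^k·(1−p*)^(3−k).
DDD: Ā=61.2980, payoff=0.0000, prob=0.007429
UDD: Ā=91.2173, payoff=0.0000, prob=0.030644
DUD: Ā=79.4640, payoff=0.0000, prob=0.030644
UUD: Ā=118.2500, payoff=0.0000, prob=0.126406
DDU: Ā=69.5912, payoff=6.2608, prob=0.030644
UDU: Ā=103.5583, payoff=9.3167, prob=0.126406
DUU: Ā=91.8050, payoff=21.0700, prob=0.126406
UUU: Ā=136.6146, payoff=31.3542, prob=0.521423
Price = Σ prob·payoff / R^3 = 20.381685 / 1.601613 = 12.7257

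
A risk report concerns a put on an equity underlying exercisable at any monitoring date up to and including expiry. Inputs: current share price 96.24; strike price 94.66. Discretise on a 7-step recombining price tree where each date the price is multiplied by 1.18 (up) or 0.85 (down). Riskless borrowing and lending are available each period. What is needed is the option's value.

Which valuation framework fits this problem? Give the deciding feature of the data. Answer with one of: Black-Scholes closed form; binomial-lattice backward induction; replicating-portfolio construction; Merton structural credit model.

Key observation: early exercise of the strike-94.66 put must be checked at each of the 7 dates (spot 96.24), which forces a node-by-node comparison of intrinsic and continuation value backward from expiry.

framework: binomial-lattice backward induction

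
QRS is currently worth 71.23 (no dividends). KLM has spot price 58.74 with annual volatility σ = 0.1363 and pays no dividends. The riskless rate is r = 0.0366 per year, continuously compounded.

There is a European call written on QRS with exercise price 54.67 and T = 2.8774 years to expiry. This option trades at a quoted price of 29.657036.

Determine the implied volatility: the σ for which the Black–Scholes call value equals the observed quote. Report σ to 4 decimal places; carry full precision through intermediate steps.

sigma = 0.4138

At σ = 0.4138 the Black–Scholes value reproduces the quote:
σ√T = 0.4138·√2.8774 = 0.701925
d₁ = (ln(S/K) + (r+σ²/2)T) / (σ√T) = (ln(71.23/54.67) + (0.0366+0.4138²/2)·2.8774) / 0.701925 = (0.264599 + 0.351662) / 0.701925 = 0.877959
d₂ = d₁ − σ√T = 0.877959 − 0.701925 = 0.176034
e^{−rT} = 0.900043
N(d₁) = 0.810017,  N(d₂) = 0.569866
V = S·N(d₁) − K·e^{−rT}·N(d₂) = 57.697507 − 28.040471 = 29.657036 (equal to the quote); since ∂V/∂σ > 0 for all σ, the implied volatility is unique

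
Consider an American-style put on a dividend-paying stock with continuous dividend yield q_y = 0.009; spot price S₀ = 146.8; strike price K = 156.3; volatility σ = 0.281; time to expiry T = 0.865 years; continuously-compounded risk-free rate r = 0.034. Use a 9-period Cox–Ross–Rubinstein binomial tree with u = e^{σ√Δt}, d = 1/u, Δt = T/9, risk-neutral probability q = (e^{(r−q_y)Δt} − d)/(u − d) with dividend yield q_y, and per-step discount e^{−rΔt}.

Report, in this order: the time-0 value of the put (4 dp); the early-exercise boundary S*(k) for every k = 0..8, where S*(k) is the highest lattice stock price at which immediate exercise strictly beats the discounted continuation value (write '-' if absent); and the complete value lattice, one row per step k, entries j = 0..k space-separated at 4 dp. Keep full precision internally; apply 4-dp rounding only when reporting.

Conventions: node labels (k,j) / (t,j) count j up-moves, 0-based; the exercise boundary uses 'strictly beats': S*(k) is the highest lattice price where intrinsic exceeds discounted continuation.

Δt=0.09611  u=1.09102  d=0.91657  q=0.49202  discount=0.99674
step 9 (expiry): payoffs max(K−S,0) = 89.2770 76.5206 61.3362 43.2618 21.7473 0.0000 0.0000 0.0000 0.0000 0.0000
step 8: (k=8,j=0): S=73.1236, K−S=83.1764, hold=82.7297 ⇒ V=83.1764 exercise | (k=8,j=1): S=87.0411, K−S=69.2589, hold=68.8242 ⇒ V=69.2589 exercise | (k=8,j=2): S=103.6076, K−S=52.6924, hold=52.2720 ⇒ V=52.6924 exercise | (k=8,j=3): S=123.3272, K−S=32.9728, hold=32.5695 ⇒ V=32.9728 exercise | (k=8,j=4): S=146.8000, K−S=9.5000, hold=11.0110 ⇒ V=11.0110 continue | (k=8,j=5): S=174.7404, K−S=0.0000, hold=0.0000 ⇒ V=0.0000 continue | (k=8,j=6): S=207.9986, K−S=0.0000, hold=0.0000 ⇒ V=0.0000 continue | (k=8,j=7): S=247.5868, K−S=0.0000, hold=0.0000 ⇒ V=0.0000 continue | (k=8,j=8): S=294.7099, K−S=0.0000, hold=0.0000 ⇒ V=0.0000 continue  boundary S*=123.3272
step 7: (k=7,j=0): S=79.7794, K−S=76.5206, hold=76.0796 ⇒ V=76.5206 exercise | (k=7,j=1): S=94.9638, K−S=61.3362, hold=60.9084 ⇒ V=61.3362 exercise | (k=7,j=2): S=113.0382, K−S=43.2618, hold=42.8496 ⇒ V=43.2618 exercise | (k=7,j=3): S=134.5527, K−S=21.7473, hold=22.0947 ⇒ V=22.0947 continue | (k=7,j=4): S=160.1621, K−S=0.0000, hold=5.5751 ⇒ V=5.5751 continue | (k=7,j=5): S=190.6456, K−S=0.0000, hold=0.0000 ⇒ V=0.0000 continue | (k=7,j=6): S=226.9311, K−S=0.0000, hold=0.0000 ⇒ V=0.0000 continue | (k=7,j=7): S=270.1227, K−S=0.0000, hold=0.0000 ⇒ V=0.0000 continue  boundary S*=113.0382
step 6: (k=6,j=0): S=87.0411, K−S=69.2589, hold=68.8242 ⇒ V=69.2589 exercise | (k=6,j=1): S=103.6076, K−S=52.6924, hold=52.2720 ⇒ V=52.6924 exercise | (k=6,j=2): S=123.3272, K−S=32.9728, hold=32.7399 ⇒ V=32.9728 exercise | (k=6,j=3): S=146.8000, K−S=9.5000, hold=13.9211 ⇒ V=13.9211 continue | (k=6,j=4): S=174.7404, K−S=0.0000, hold=2.8228 ⇒ V=2.8228 continue | (k=6,j=5): S=207.9986, K−S=0.0000, hold=0.0000 ⇒ V=0.0000 continue | (k=6,j=6): S=247.5868, K−S=0.0000, hold=0.0000 ⇒ V=0.0000 continue  boundary S*=123.3272
step 5: (k=5,j=0): S=94.9638, K−S=61.3362, hold=60.9084 ⇒ V=61.3362 exercise | (k=5,j=1): S=113.0382, K−S=43.2618, hold=42.8496 ⇒ V=43.2618 exercise | (k=5,j=2): S=134.5527, K−S=21.7473, hold=23.5219 ⇒ V=23.5219 continue | (k=5,j=3): S=160.1621, K−S=0.0000, hold=8.4328 ⇒ V=8.4328 continue | (k=5,j=4): S=190.6456, K−S=0.0000, hold=1.4292 ⇒ V=1.4292 continue | (k=5,j=5): S=226.9311, K−S=0.0000, hold=0.0000 ⇒ V=0.0000 continue  boundary S*=113.0382
step 4: (k=4,j=0): S=103.6076, K−S=52.6924, hold=52.2720 ⇒ V=52.6924 exercise | (k=4,j=1): S=123.3272, K−S=32.9728, hold=33.4398 ⇒ V=33.4398 continue | (k=4,j=2): S=146.8000, K−S=9.5000, hold=16.0452 ⇒ V=16.0452 continue | (k=4,j=3): S=174.7404, K−S=0.0000, hold=4.9706 ⇒ V=4.9706 continue | (k=4,j=4): S=207.9986, K−S=0.0000, hold=0.7236 ⇒ V=0.7236 continue  boundary S*=103.6076
step 3: (k=3,j=0): S=113.0382, K−S=43.2618, hold=43.0786 ⇒ V=43.2618 exercise | (k=3,j=1): S=134.5527, K−S=21.7473, hold=24.8000 ⇒ V=24.8000 continue | (k=3,j=2): S=160.1621, K−S=0.0000, hold=10.5616 ⇒ V=10.5616 continue | (k=3,j=3): S=190.6456, K−S=0.0000, hold=2.8716 ⇒ V=2.8716 continue  boundary S*=113.0382
step 2: (k=2,j=0): S=123.3272, K−S=32.9728, hold=34.0666 ⇒ V=34.0666 continue | (k=2,j=1): S=146.8000, K−S=9.5000, hold=17.7363 ⇒ V=17.7363 continue | (k=2,j=2): S=174.7404, K−S=0.0000, hold=6.7558 ⇒ V=6.7558 continue  boundary S*=-
step 1: (k=1,j=0): S=134.5527, K−S=21.7473, hold=25.9468 ⇒ V=25.9468 continue | (k=1,j=1): S=160.1621, K−S=0.0000, hold=12.2934 ⇒ V=12.2934 continue  boundary S*=-
step 0: (k=0,j=0): S=146.8000, K−S=9.5000, hold=19.1663 ⇒ V=19.1663 continue  boundary S*=-

price = 19.1663
boundary = - - - 113.0382 103.6076 113.0382 123.3272 113.0382 123.3272
tree:
19.1663
25.9468 12.2934
34.0666 17.7363 6.7558
43.2618 24.8000 10.5616 2.8716
52.6924 33.4398 16.0452 4.9706 0.7236
61.3362 43.2618 23.5219 8.4328 1.4292 0.0000
69.2589 52.6924 32.9728 13.9211 2.8228 0.0000 0.0000
76.5206 61.3362 43.2618 22.0947 5.5751 0.0000 0.0000 0.0000
83.1764 69.2589 52.6924 32.9728 11.0110 0.0000 0.0000 0.0000 0.0000
89.2770 76.5206 61.3362 43.2618 21.7473 0.0000 0.0000 0.0000 0.0000 0.0000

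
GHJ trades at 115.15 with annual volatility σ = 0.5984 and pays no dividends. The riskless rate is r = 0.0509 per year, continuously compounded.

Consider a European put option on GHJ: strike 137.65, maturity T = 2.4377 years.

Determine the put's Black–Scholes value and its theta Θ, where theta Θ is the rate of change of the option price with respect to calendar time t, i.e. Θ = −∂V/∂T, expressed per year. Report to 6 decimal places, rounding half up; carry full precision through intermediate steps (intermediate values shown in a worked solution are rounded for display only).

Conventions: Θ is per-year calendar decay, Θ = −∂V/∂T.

price = 45.851721
Θ = -3.762951

σ√T = 0.5984·√2.4377 = 0.934290
d₁ = (ln(S/K) + (r+σ²/2)T) / (σ√T) = (ln(115.15/137.65) + (0.0509+0.5984²/2)·2.4377) / 0.934290 = (-0.178479 + 0.560528) / 0.934290 = 0.408919
d₂ = d₁ − σ√T = 0.408919 − 0.934290 = -0.525371
e^{−rT} = 0.883310
N(−d₁) = 0.341299,  N(−d₂) = 0.700337
Put price V = K·e^{−rT}·N(−d₂) − S·N(−d₁) = 85.152351 − 39.300630 = 45.851721
φ(d₁) = (1/√(2π))·e^{−d₁²/2} = 0.366944
Θ = −S·φ(d₁)·σ/(2√T) + r·K·e^{−rT}·N(−d₂) = −8.097206 + 4.334255 = -3.762951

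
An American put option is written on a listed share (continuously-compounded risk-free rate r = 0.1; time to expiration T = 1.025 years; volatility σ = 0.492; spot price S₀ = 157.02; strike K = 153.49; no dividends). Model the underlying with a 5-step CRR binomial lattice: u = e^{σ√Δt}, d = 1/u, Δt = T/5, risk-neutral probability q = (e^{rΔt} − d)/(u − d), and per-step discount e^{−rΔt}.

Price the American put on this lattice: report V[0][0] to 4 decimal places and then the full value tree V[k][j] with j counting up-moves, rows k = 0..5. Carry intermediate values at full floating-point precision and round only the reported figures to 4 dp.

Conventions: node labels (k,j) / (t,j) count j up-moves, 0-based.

params: Δt=0.20500 u=1.24952 d=0.80030 q=0.49064 e^(-rΔt)=0.97971
t_5 payoffs: 101.9396 73.0038 27.8261 0.0000 0.0000 0.0000
k=4: node(4,0) S=64.4135 payoff=89.0765 vs cont=85.9620 → 89.0765 [stop]  node(4,1) S=100.5694 payoff=52.9206 vs cont=49.8061 → 52.9206 [stop]  node(4,2) S=157.0200 payoff=0.0000 vs cont=13.8858 → 13.8858 [wait]  node(4,3) S=245.1568 payoff=0.0000 vs cont=0.0000 → 0.0000 [wait]  node(4,4) S=382.7657 payoff=0.0000 vs cont=0.0000 → 0.0000 [wait]
k=3: node(3,0) S=80.4862 payoff=73.0038 vs cont=69.8893 → 73.0038 [stop]  node(3,1) S=125.6639 payoff=27.8261 vs cont=33.0832 → 33.0832 [wait]  node(3,2) S=196.2002 payoff=0.0000 vs cont=6.9293 → 6.9293 [wait]  node(3,3) S=306.3293 payoff=0.0000 vs cont=0.0000 → 0.0000 [wait]
k=2: node(2,0) S=100.5694 payoff=52.9206 vs cont=52.3331 → 52.9206 [stop]  node(2,1) S=157.0200 payoff=0.0000 vs cont=19.8400 → 19.8400 [wait]  node(2,2) S=245.1568 payoff=0.0000 vs cont=3.4579 → 3.4579 [wait]
k=1: node(1,0) S=125.6639 payoff=27.8261 vs cont=35.9453 → 35.9453 [wait]  node(1,1) S=196.2002 payoff=0.0000 vs cont=11.5627 → 11.5627 [wait]
k=0: node(0,0) S=157.0200 payoff=0.0000 vs cont=23.4955 → 23.4955 [wait]

price = 23.4955
tree:
23.4955
35.9453 11.5627
52.9206 19.8400 3.4579
73.0038 33.0832 6.9293 0.0000
89.0765 52.9206 13.8858 0.0000 0.0000
101.9396 73.0038 27.8261 0.0000 0.0000 0.0000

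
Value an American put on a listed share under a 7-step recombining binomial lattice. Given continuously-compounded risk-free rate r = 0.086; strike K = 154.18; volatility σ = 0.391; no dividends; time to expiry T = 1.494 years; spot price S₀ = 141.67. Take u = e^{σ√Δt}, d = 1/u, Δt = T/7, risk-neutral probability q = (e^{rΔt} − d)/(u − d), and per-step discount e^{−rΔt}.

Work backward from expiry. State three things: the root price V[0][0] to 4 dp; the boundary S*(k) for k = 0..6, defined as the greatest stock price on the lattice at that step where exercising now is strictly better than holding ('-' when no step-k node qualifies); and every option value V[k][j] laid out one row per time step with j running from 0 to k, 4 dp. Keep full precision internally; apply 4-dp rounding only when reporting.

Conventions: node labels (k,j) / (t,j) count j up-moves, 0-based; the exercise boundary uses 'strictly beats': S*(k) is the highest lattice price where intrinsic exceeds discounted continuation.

Δt=0.21343, u=1.19798, d=0.83474, q=0.50596, disc=e^(-rΔt)=0.98181
k=7 terminal: V=max(K-S,0) → 114.1731 96.7640 71.7793 35.9224 0.0000 0.0000 0.0000 0.0000
k=6: j=0 S=47.9274 intr=106.2526 cont=103.4485 V=106.2526[EX]; j=1 S=68.7831 intr=85.3969 cont=82.5927 V=85.3969[EX]; j=2 S=98.7143 intr=55.4657 cont=52.6616 V=55.4657[EX]; j=3 S=141.6700 intr=12.5100 cont=17.4243 V=17.4243[hold]; j=4 S=203.3180 intr=0.0000 cont=0.0000 V=0.0000[hold]; j=5 S=291.7923 intr=0.0000 cont=0.0000 V=0.0000[hold]; j=6 S=418.7664 intr=0.0000 cont=0.0000 V=0.0000[hold]  S*(6)=98.7143
k=5: j=0 S=57.4160 intr=96.7640 cont=93.9599 V=96.7640[EX]; j=1 S=82.4007 intr=71.7793 cont=68.9752 V=71.7793[EX]; j=2 S=118.2576 intr=35.9224 cont=35.5595 V=35.9224[EX]; j=3 S=169.7176 intr=0.0000 cont=8.4517 V=8.4517[hold]; j=4 S=243.5706 intr=0.0000 cont=0.0000 V=0.0000[hold]; j=5 S=349.5609 intr=0.0000 cont=0.0000 V=0.0000[hold]  S*(5)=118.2576
k=4: j=0 S=68.7831 intr=85.3969 cont=82.5927 V=85.3969[EX]; j=1 S=98.7143 intr=55.4657 cont=52.6616 V=55.4657[EX]; j=2 S=141.6700 intr=12.5100 cont=21.6228 V=21.6228[hold]; j=3 S=203.3180 intr=0.0000 cont=4.0995 V=4.0995[hold]; j=4 S=291.7923 intr=0.0000 cont=0.0000 V=0.0000[hold]  S*(4)=98.7143
k=3: j=0 S=82.4007 intr=71.7793 cont=68.9752 V=71.7793[EX]; j=1 S=118.2576 intr=35.9224 cont=37.6452 V=37.6452[hold]; j=2 S=169.7176 intr=0.0000 cont=12.5247 V=12.5247[hold]; j=3 S=243.5706 intr=0.0000 cont=1.9885 V=1.9885[hold]  S*(3)=82.4007
k=2: j=0 S=98.7143 intr=55.4657 cont=53.5174 V=55.4657[EX]; j=1 S=141.6700 intr=12.5100 cont=24.4817 V=24.4817[hold]; j=2 S=203.3180 intr=0.0000 cont=7.0629 V=7.0629[hold]  S*(2)=98.7143
k=1: j=0 S=118.2576 intr=35.9224 cont=39.0653 V=39.0653[hold]; j=1 S=169.7176 intr=0.0000 cont=15.3835 V=15.3835[hold]  S*(1)=-
k=0: j=0 S=141.6700 intr=12.5100 cont=26.5907 V=26.5907[hold]  S*(0)=-

price = 26.5907
boundary = - - 98.7143 82.4007 98.7143 118.2576 98.7143
tree:
26.5907
39.0653 15.3835
55.4657 24.4817 7.0629
71.7793 37.6452 12.5247 1.9885
85.3969 55.4657 21.6228 4.0995 0.0000
96.7640 71.7793 35.9224 8.4517 0.0000 0.0000
106.2526 85.3969 55.4657 17.4243 0.0000 0.0000 0.0000
114.1731 96.7640 71.7793 35.9224 0.0000 0.0000 0.0000 0.0000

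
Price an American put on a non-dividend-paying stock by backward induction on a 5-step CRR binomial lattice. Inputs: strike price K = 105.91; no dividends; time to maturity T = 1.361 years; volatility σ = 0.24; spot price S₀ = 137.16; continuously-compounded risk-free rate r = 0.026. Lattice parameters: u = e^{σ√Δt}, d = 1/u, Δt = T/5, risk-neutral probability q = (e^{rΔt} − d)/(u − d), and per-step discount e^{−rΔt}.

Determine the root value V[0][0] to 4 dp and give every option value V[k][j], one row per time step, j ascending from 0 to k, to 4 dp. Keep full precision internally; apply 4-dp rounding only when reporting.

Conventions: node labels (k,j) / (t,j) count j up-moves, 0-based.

price = 2.8551
tree:
2.8551
4.9973 0.7280
8.5654 1.4578 0.0000
14.2661 2.9188 0.0000 0.0000
22.7897 5.8444 0.0000 0.0000 0.0000
32.5723 11.7021 0.0000 0.0000 0.0000 0.0000

Δt=0.27220  u=1.13339  d=0.88231  q=0.49702  discount=0.99295
step 5 (expiry): payoffs max(K−S,0) = 32.5723 11.7021 0.0000 0.0000 0.0000 0.0000
k=4: (k=4,j=0): S=83.1203, K−S=22.7897, hold=22.0428 ⇒ V=22.7897 exercise | (k=4,j=1): S=106.7745, K−S=0.0000, hold=5.8444 ⇒ V=5.8444 continue | (k=4,j=2): S=137.1600, K−S=0.0000, hold=0.0000 ⇒ V=0.0000 continue | (k=4,j=3): S=176.1926, K−S=0.0000, hold=0.0000 ⇒ V=0.0000 continue | (k=4,j=4): S=226.3329, K−S=0.0000, hold=0.0000 ⇒ V=0.0000 continue
k=3: (k=3,j=0): S=94.2079, K−S=11.7021, hold=14.2661 ⇒ V=14.2661 continue | (k=3,j=1): S=121.0173, K−S=0.0000, hold=2.9188 ⇒ V=2.9188 continue | (k=3,j=2): S=155.4560, K−S=0.0000, hold=0.0000 ⇒ V=0.0000 continue | (k=3,j=3): S=199.6952, K−S=0.0000, hold=0.0000 ⇒ V=0.0000 continue
k=2: (k=2,j=0): S=106.7745, K−S=0.0000, hold=8.5654 ⇒ V=8.5654 continue | (k=2,j=1): S=137.1600, K−S=0.0000, hold=1.4578 ⇒ V=1.4578 continue | (k=2,j=2): S=176.1926, K−S=0.0000, hold=0.0000 ⇒ V=0.0000 continue
k=1: (k=1,j=0): S=121.0173, K−S=0.0000, hold=4.9973 ⇒ V=4.9973 continue | (k=1,j=1): S=155.4560, K−S=0.0000, hold=0.7280 ⇒ V=0.7280 continue
k=0: (k=0,j=0): S=137.1600, K−S=0.0000, hold=2.8551 ⇒ V=2.8551 continue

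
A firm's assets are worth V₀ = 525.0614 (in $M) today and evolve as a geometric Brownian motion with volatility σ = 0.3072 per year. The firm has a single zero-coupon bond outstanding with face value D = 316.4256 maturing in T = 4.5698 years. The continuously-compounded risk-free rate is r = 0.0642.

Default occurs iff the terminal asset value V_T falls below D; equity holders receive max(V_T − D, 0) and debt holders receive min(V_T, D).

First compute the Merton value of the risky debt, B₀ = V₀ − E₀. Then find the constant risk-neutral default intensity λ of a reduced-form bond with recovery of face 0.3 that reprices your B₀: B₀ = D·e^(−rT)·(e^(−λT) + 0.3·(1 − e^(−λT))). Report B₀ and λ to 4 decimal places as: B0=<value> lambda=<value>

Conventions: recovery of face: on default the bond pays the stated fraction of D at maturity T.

Work the structural quantities from V₀ = 525.0614 against face 316.4256:
d₁ = [ln(V₀/D) + (r + σ²/2)T] / (σ√T)
   = [ln(525.0614/316.4256) + (0.0642 + 0.5·0.3072²)·4.5698] / (0.3072·√4.5698)
   = [0.506427 + 0.509011] / 0.656704 = 1.546265
d₂ = d₁ − σ√T = 1.546265 − 0.656704 = 0.889560
N(d₁) = 0.938980,  N(d₂) = 0.813149,  e^(−rT) = 0.745738
E₀ = V₀·N(d₁) − D·e^(−rT)·N(d₂)
   = 525.0614·0.938980 − 316.4256·0.745738·0.813149 = 301.142762
B₀ = V₀ − E₀ = 525.0614 − 301.142762 = 223.918638
e^(−λT) = (B₀·e^(rT)/D − 0.3)/(1 − 0.3) = (223.9186·1.340954/316.4256 − 0.3)/0.7 = 0.92703724
λ = −ln(0.92703724)/4.5698 = 0.016579

B0=223.9186 lambda=0.0166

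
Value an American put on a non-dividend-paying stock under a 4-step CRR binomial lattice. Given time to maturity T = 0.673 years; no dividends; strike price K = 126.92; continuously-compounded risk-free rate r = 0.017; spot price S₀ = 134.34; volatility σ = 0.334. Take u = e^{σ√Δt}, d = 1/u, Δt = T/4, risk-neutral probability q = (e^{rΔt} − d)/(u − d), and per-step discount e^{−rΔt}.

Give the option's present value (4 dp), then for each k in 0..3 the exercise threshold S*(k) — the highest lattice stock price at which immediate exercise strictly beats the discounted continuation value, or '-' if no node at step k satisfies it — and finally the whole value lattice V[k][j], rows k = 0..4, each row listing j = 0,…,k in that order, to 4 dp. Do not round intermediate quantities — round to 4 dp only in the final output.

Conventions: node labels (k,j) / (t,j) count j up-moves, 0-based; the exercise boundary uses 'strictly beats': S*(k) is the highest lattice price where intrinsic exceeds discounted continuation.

params: Δt=0.16825 u=1.14683 d=0.87197 q=0.47622 e^(-rΔt)=0.99714
t_4 payoffs: 49.2577 24.7772 0.0000 0.0000 0.0000
t_3: node(3,0) S=89.0654 payoff=37.8546 vs cont=37.4921 → 37.8546 [stop]  node(3,1) S=117.1404 payoff=9.7796 vs cont=12.9406 → 12.9406 [wait]  node(3,2) S=154.0651 payoff=0.0000 vs cont=0.0000 → 0.0000 [wait]  node(3,3) S=202.6291 payoff=0.0000 vs cont=0.0000 → 0.0000 [wait]  ⇒ S*(3)=89.0654
t_2: node(2,0) S=102.1428 payoff=24.7772 vs cont=25.9157 → 25.9157 [wait]  node(2,1) S=134.3400 payoff=0.0000 vs cont=6.7586 → 6.7586 [wait]  node(2,2) S=176.6863 payoff=0.0000 vs cont=0.0000 → 0.0000 [wait]  ⇒ S*(2)=-
t_1: node(1,0) S=117.1404 payoff=9.7796 vs cont=16.7447 → 16.7447 [wait]  node(1,1) S=154.0651 payoff=0.0000 vs cont=3.5299 → 3.5299 [wait]  ⇒ S*(1)=-
t_0: node(0,0) S=134.3400 payoff=0.0000 vs cont=10.4216 → 10.4216 [wait]  ⇒ S*(0)=-

price = 10.4216
boundary = - - - 89.0654
tree:
10.4216
16.7447 3.5299
25.9157 6.7586 0.0000
37.8546 12.9406 0.0000 0.0000
49.2577 24.7772 0.0000 0.0000 0.0000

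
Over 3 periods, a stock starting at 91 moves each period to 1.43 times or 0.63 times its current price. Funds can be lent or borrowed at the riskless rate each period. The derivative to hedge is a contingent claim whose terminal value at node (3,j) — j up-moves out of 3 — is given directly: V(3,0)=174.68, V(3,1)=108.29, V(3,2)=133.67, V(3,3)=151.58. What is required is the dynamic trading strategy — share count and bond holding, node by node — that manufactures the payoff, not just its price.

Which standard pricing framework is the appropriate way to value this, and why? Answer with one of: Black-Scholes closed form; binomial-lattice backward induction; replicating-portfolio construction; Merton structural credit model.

framework: replicating-portfolio construction

Key observation: the deliverable is the dynamic trading strategy on the 3-step tree (spot 91, moves 1.43 and 0.63), so the valuation must go through the node-by-node replicating-portfolio solve.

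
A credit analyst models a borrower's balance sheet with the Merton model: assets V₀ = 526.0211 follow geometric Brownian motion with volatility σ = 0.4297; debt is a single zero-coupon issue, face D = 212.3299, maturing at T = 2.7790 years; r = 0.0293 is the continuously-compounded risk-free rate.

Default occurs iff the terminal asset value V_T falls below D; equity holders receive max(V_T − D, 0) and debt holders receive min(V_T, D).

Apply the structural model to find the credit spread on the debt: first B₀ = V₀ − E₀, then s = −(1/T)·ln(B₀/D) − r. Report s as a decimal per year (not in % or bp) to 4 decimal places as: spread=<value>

spread=0.0158

Work the structural quantities from V₀ = 526.0211 against face 212.3299:
d₁ = [ln(V₀/D) + (r + σ²/2)T] / (σ√T)
   = [ln(526.0211/212.3299) + (0.0293 + 0.5·0.4297²)·2.7790] / (0.4297·√2.7790)
   = [0.907200 + 0.337985] / 0.716324 = 1.738298
d₂ = d₁ − σ√T = 1.738298 − 0.716324 = 1.021974
N(d₁) = 0.958921,  N(d₂) = 0.846603,  e^(−rT) = 0.921802
E₀ = V₀·N(d₁) − D·e^(−rT)·N(d₂)
   = 526.0211·0.958921 − 212.3299·0.921802·0.846603 = 338.710180
B₀ = V₀ − E₀ = 526.0211 − 338.710180 = 187.310920
spread = −(1/T)·ln(B₀/D) − r = −(1/2.7790)·ln(187.310920/212.3299) − 0.0293 = 0.01581381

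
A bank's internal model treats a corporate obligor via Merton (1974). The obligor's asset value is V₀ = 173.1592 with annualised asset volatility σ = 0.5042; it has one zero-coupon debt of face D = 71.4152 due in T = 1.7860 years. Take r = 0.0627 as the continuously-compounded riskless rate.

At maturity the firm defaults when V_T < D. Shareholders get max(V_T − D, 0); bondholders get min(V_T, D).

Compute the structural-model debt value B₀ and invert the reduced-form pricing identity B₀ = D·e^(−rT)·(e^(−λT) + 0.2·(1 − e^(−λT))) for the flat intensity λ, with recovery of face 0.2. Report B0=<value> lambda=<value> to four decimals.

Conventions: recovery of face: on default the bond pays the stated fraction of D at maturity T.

B0=61.7665 lambda=0.0233

With assets at 173.1592 and a single debt payment of 71.4152 at 1.7860 years:
d₁ = [ln(V₀/D) + (r + σ²/2)T] / (σ√T)
   = [ln(173.1592/71.4152) + (0.0627 + 0.5·0.5042²)·1.7860] / (0.5042·√1.7860)
   = [0.885701 + 0.338999] / 0.673819 = 1.817548
d₂ = d₁ − σ√T = 1.817548 − 0.673819 = 1.143728
N(d₁) = 0.965433,  N(d₂) = 0.873632,  e^(−rT) = 0.894060
E₀ = V₀·N(d₁) − D·e^(−rT)·N(d₂)
   = 173.1592·0.965433 − 71.4152·0.894060·0.873632 = 111.392725
B₀ = V₀ − E₀ = 173.1592 − 111.392725 = 61.766475
e^(−λT) = (B₀·e^(rT)/D − 0.2)/(1 − 0.2) = (61.7665·1.118493/71.4152 − 0.2)/0.8 = 0.95922078
λ = −ln(0.95922078)/1.7860 = 0.023311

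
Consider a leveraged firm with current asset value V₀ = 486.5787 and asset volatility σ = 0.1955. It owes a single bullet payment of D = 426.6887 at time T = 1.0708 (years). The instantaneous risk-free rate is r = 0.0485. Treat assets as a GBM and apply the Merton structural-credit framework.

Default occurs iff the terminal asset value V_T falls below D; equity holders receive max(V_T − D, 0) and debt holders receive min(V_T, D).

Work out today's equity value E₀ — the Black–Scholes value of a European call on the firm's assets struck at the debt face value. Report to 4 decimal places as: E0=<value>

Equity is a call on the firm's assets struck at D = 426.6887:
d₁ = [ln(V₀/D) + (r + σ²/2)T] / (σ√T)
   = [ln(486.5787/426.6887) + (0.0485 + 0.5·0.1955²)·1.0708] / (0.1955·√1.0708)
   = [0.131344 + 0.072397] / 0.202302 = 1.007111
d₂ = d₁ − σ√T = 1.007111 − 0.202302 = 0.804808
N(d₁) = 0.843059,  N(d₂) = 0.789535,  e^(−rT) = 0.949392
E₀ = V₀·N(d₁) − D·e^(−rT)·N(d₂)
   = 486.5787·0.843059 − 426.6887·0.949392·0.789535 = 90.378256

E0=90.3783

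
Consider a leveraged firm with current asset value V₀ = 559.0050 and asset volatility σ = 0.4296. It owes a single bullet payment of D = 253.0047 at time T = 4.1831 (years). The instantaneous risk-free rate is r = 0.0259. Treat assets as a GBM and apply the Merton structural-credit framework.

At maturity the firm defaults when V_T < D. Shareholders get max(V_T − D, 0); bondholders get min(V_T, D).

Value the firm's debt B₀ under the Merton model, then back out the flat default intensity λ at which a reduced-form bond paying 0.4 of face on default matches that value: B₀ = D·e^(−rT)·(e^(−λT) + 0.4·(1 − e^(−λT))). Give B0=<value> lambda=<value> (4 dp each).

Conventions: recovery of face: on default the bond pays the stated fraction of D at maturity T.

Apply the equity-as-call identities (strike 253.0047, horizon 4.1831 years):
d₁ = [ln(V₀/D) + (r + σ²/2)T] / (σ√T)
   = [ln(559.0050/253.0047) + (0.0259 + 0.5·0.4296²)·4.1831] / (0.4296·√4.1831)
   = [0.792750 + 0.494351] / 0.878645 = 1.464871
d₂ = d₁ − σ√T = 1.464871 − 0.878645 = 0.586226
N(d₁) = 0.928522,  N(d₂) = 0.721138,  e^(−rT) = 0.897320
E₀ = V₀·N(d₁) − D·e^(−rT)·N(d₂)
   = 559.0050·0.928522 − 253.0047·0.897320·0.721138 = 355.331085
B₀ = V₀ − E₀ = 559.0050 − 355.331085 = 203.673915
e^(−λT) = (B₀·e^(rT)/D − 0.4)/(1 − 0.4) = (203.6739·1.114429/253.0047 − 0.4)/0.6 = 0.82856332
λ = −ln(0.82856332)/4.1831 = 0.044958

B0=203.6739 lambda=0.0450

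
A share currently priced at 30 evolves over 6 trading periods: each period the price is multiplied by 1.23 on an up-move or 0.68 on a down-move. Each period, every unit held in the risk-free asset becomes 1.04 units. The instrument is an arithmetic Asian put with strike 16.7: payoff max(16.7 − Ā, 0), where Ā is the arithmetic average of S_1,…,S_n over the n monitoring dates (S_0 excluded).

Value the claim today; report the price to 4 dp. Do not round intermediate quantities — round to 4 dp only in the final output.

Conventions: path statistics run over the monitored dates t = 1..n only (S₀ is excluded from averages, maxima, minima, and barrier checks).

price = 0.2025

No-arbitrage gives p* = (R−d)/(u−d) = 0.6545: enumerate every path, weight its payoff by its p*-probability, and discount by R^6.
Enumerate all 2^6 = 64 price paths (U = up ×1.23, D = down ×0.68); each path with k up-moves has probability p*^k·(1−p*)^(6−k).
DDDDDD: Ā=9.5745, payoff=7.1255, prob=0.001700
UDDDDD: Ā=17.3186, payoff=0.0000, prob=0.003220
DUDDDD: Ā=14.5686, payoff=2.1314, prob=0.003220
UUDDDD: Ā=26.3521, payoff=0.0000, prob=0.006102
DDUDDD: Ā=12.6986, payoff=4.0014, prob=0.003220
UDUDDD: Ā=22.9696, payoff=0.0000, prob=0.006102
DUUDDD: Ā=20.2196, payoff=0.0000, prob=0.006102
UUUDDD: Ā=36.5737, payoff=0.0000, prob=0.011561
DDDUDD: Ā=11.4270, payoff=5.2730, prob=0.003220
UDDUDD: Ā=20.6695, payoff=0.0000, prob=0.006102
DUDUDD: Ā=17.9195, payoff=0.0000, prob=0.006102
UUDUDD: Ā=32.4132, payoff=0.0000, prob=0.011561
DDUUDD: Ā=16.0495, payoff=0.6505, prob=0.006102
UDUUDD: Ā=29.0307, payoff=0.0000, prob=0.011561
DUUUDD: Ā=26.2807, payoff=0.0000, prob=0.011561
UUUUDD: Ā=47.5372, payoff=0.0000, prob=0.021905
DDDDUD: Ā=10.5624, payoff=6.1376, prob=0.003220
UDDDUD: Ā=19.1054, payoff=0.0000, prob=0.006102
DUDDUD: Ā=16.3554, payoff=0.3446, prob=0.006102
UUDDUD: Ā=29.5841, payoff=0.0000, prob=0.011561
DDUDUD: Ā=14.4854, payoff=2.2146, prob=0.006102
UDUDUD: Ā=26.2016, payoff=0.0000, prob=0.011561
DUUDUD: Ā=23.4516, payoff=0.0000, prob=0.011561
UUUDUD: Ā=42.4198, payoff=0.0000, prob=0.021905
DDDUUD: Ā=13.2138, payoff=3.4862, prob=0.006102
UDDUUD: Ā=23.9015, payoff=0.0000, prob=0.011561
DUDUUD: Ā=21.1515, payoff=0.0000, prob=0.011561
UUDUUD: Ā=38.2593, payoff=0.0000, prob=0.021905
DDUUUD: Ā=19.2815, payoff=0.0000, prob=0.011561
UDUUUD: Ā=34.8768, payoff=0.0000, prob=0.021905
DUUUUD: Ā=32.1268, payoff=0.0000, prob=0.021905
UUUUUD: Ā=58.1117, payoff=0.0000, prob=0.041504
DDDDDU: Ā=9.9744, payoff=6.7256, prob=0.003220
UDDDDU: Ā=18.0419, payoff=0.0000, prob=0.006102
DUDDDU: Ā=15.2919, payoff=1.4081, prob=0.006102
UUDDDU: Ā=27.6603, payoff=0.0000, prob=0.011561
DDUDDU: Ā=13.4219, payoff=3.2781, prob=0.006102
UDUDDU: Ā=24.2778, payoff=0.0000, prob=0.011561
DUUDDU: Ā=21.5278, payoff=0.0000, prob=0.011561
UUUDDU: Ā=38.9400, payoff=0.0000, prob=0.021905
DDDUDU: Ā=12.1503, payoff=4.5497, prob=0.006102
UDDUDU: Ā=21.9777, payoff=0.0000, prob=0.011561
DUDUDU: Ā=19.2277, payoff=0.0000, prob=0.011561
UUDUDU: Ā=34.7795, payoff=0.0000, prob=0.021905
DDUUDU: Ā=17.3577, payoff=0.0000, prob=0.011561
UDUUDU: Ā=31.3970, payoff=0.0000, prob=0.021905
DUUUDU: Ā=28.6470, payoff=0.0000, prob=0.021905
UUUUDU: Ā=51.8174, payoff=0.0000, prob=0.041504
DDDDUU: Ā=11.2856, payoff=5.4144, prob=0.006102
UDDDUU: Ā=20.4136, payoff=0.0000, prob=0.011561
DUDDUU: Ā=17.6636, payoff=0.0000, prob=0.011561
UUDDUU: Ā=31.9504, payoff=0.0000, prob=0.021905
DDUDUU: Ā=15.7936, payoff=0.9064, prob=0.011561
UDUDUU: Ā=28.5679, payoff=0.0000, prob=0.021905
DUUDUU: Ā=25.8179, payoff=0.0000, prob=0.021905
UUUDUU: Ā=46.7000, payoff=0.0000, prob=0.041504
DDDUUU: Ā=14.5220, payoff=2.1780, prob=0.011561
UDDUUU: Ā=26.2678, payoff=0.0000, prob=0.021905
DUDUUU: Ā=23.5178, payoff=0.0000, prob=0.021905
UUDUUU: Ā=42.5395, payoff=0.0000, prob=0.041504
DDUUUU: Ā=21.6478, payoff=0.0000, prob=0.021905
UDUUUU: Ā=39.1570, payoff=0.0000, prob=0.041504
DUUUUU: Ā=36.4070, payoff=0.0000, prob=0.041504
UUUUUU: Ā=65.8538, payoff=0.0000, prob=0.078639
Price = Σ prob·payoff / R^6 = 0.256167 / 1.265319 = 0.2025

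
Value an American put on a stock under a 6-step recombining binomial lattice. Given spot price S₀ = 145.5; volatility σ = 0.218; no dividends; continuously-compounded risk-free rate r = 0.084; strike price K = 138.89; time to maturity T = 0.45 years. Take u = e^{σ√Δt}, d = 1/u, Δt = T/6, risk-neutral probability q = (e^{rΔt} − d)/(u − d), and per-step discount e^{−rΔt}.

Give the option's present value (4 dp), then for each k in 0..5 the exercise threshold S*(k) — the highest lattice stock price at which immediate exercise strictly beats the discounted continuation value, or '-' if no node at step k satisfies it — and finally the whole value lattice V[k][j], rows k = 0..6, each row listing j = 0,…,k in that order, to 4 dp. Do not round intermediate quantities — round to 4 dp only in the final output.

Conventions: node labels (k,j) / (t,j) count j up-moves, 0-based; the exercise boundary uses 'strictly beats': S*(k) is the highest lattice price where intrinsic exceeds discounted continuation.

price = 4.0148
boundary = - - - 121.6406 114.5910 121.6406
tree:
4.0148
6.7716 1.6944
11.0401 3.1852 0.4339
17.2494 5.8371 0.9452 0.0000
24.2990 10.3166 2.0586 0.0000 0.0000
30.9401 17.2494 4.4838 0.0000 0.0000 0.0000
37.1963 24.2990 9.7661 0.0000 0.0000 0.0000 0.0000

Δt=0.07500  u=1.06152  d=0.94205  q=0.53798  discount=0.99372
step 6 (expiry): payoffs max(K−S,0) = 37.1963 24.2990 9.7661 0.0000 0.0000 0.0000 0.0000
step 5: (k=5,j=0): S=107.9499, K−S=30.9401, hold=30.0678 ⇒ V=30.9401 exercise | (k=5,j=1): S=121.6406, K−S=17.2494, hold=16.3771 ⇒ V=17.2494 exercise | (k=5,j=2): S=137.0676, K−S=1.8224, hold=4.4838 ⇒ V=4.4838 continue | (k=5,j=3): S=154.4511, K−S=0.0000, hold=0.0000 ⇒ V=0.0000 continue | (k=5,j=4): S=174.0393, K−S=0.0000, hold=0.0000 ⇒ V=0.0000 continue | (k=5,j=5): S=196.1118, K−S=0.0000, hold=0.0000 ⇒ V=0.0000 continue  boundary S*=121.6406
step 4: (k=4,j=0): S=114.5910, K−S=24.2990, hold=23.4268 ⇒ V=24.2990 exercise | (k=4,j=1): S=129.1239, K−S=9.7661, hold=10.3166 ⇒ V=10.3166 continue | (k=4,j=2): S=145.5000, K−S=0.0000, hold=2.0586 ⇒ V=2.0586 continue | (k=4,j=3): S=163.9530, K−S=0.0000, hold=0.0000 ⇒ V=0.0000 continue | (k=4,j=4): S=184.7462, K−S=0.0000, hold=0.0000 ⇒ V=0.0000 continue  boundary S*=114.5910
step 3: (k=3,j=0): S=121.6406, K−S=17.2494, hold=16.6715 ⇒ V=17.2494 exercise | (k=3,j=1): S=137.0676, K−S=1.8224, hold=5.8371 ⇒ V=5.8371 continue | (k=3,j=2): S=154.4511, K−S=0.0000, hold=0.9452 ⇒ V=0.9452 continue | (k=3,j=3): S=174.0393, K−S=0.0000, hold=0.0000 ⇒ V=0.0000 continue  boundary S*=121.6406
step 2: (k=2,j=0): S=129.1239, K−S=9.7661, hold=11.0401 ⇒ V=11.0401 continue | (k=2,j=1): S=145.5000, K−S=0.0000, hold=3.1852 ⇒ V=3.1852 continue | (k=2,j=2): S=163.9530, K−S=0.0000, hold=0.4339 ⇒ V=0.4339 continue  boundary S*=-
step 1: (k=1,j=0): S=137.0676, K−S=1.8224, hold=6.7716 ⇒ V=6.7716 continue | (k=1,j=1): S=154.4511, K−S=0.0000, hold=1.6944 ⇒ V=1.6944 continue  boundary S*=-
step 0: (k=0,j=0): S=145.5000, K−S=0.0000, hold=4.0148 ⇒ V=4.0148 continue  boundary S*=-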